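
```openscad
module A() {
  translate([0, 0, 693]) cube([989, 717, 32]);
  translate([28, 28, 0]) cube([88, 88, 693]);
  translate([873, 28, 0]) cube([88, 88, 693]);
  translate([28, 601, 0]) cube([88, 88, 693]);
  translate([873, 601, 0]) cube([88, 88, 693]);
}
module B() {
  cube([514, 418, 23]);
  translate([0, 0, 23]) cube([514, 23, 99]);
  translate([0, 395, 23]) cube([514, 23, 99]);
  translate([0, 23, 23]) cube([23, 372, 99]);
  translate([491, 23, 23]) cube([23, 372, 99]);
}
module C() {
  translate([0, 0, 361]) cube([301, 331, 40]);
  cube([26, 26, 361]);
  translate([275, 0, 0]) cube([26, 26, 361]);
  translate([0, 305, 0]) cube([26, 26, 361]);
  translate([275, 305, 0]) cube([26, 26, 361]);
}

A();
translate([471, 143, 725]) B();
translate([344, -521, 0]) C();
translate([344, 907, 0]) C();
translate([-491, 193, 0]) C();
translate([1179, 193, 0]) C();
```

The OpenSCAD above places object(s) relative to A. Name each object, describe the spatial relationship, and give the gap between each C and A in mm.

A is a table. B is an open box. C is a stool. The open box is on top of the table. Four stools sit around the table at the −y, +y, −x, +x sides. The gap between each stool and the table is 190 mm.

Each stool's nearest face is 190 mm from the table's bounding box.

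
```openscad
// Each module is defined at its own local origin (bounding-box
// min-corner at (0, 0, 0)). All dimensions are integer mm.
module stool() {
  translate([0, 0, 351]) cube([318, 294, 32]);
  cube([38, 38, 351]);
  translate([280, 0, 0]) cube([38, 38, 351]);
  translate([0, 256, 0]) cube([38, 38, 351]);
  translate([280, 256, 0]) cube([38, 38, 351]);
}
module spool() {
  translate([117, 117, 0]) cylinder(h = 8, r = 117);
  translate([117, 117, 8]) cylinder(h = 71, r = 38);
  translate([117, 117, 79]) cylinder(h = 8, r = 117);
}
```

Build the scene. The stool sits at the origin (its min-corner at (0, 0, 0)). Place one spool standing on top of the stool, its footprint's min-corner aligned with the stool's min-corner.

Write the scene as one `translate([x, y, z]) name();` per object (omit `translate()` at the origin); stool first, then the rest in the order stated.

stool();
translate([0, 0, 383]) spool();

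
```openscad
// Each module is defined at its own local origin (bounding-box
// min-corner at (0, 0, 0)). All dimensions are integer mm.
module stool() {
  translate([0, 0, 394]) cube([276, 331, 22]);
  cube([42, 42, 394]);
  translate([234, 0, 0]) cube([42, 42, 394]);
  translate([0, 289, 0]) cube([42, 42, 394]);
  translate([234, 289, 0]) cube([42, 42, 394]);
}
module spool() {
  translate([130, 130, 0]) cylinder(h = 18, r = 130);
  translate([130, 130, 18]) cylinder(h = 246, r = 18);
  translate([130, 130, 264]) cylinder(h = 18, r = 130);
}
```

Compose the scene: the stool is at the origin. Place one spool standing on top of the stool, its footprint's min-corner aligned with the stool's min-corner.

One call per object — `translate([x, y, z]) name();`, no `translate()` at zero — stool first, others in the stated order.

stool();
translate([0, 0, 416]) spool();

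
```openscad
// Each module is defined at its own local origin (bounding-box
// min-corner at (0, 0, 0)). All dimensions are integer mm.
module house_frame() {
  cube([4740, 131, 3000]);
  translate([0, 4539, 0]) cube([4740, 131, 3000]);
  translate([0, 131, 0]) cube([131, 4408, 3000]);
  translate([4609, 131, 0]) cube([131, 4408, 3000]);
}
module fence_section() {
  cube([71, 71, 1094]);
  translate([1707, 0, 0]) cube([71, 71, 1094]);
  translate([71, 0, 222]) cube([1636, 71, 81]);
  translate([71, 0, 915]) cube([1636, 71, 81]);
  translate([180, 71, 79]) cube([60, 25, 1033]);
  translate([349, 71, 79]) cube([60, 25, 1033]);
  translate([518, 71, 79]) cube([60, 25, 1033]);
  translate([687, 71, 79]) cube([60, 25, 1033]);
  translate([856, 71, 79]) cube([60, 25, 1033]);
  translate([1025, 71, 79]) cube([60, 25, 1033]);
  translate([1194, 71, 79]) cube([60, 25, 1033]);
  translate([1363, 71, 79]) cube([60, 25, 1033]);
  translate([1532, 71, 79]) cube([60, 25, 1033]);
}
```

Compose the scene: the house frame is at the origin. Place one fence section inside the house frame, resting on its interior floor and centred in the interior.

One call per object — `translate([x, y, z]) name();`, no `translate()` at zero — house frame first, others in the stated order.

house_frame();
translate([1481, 2287, 0]) fence_section();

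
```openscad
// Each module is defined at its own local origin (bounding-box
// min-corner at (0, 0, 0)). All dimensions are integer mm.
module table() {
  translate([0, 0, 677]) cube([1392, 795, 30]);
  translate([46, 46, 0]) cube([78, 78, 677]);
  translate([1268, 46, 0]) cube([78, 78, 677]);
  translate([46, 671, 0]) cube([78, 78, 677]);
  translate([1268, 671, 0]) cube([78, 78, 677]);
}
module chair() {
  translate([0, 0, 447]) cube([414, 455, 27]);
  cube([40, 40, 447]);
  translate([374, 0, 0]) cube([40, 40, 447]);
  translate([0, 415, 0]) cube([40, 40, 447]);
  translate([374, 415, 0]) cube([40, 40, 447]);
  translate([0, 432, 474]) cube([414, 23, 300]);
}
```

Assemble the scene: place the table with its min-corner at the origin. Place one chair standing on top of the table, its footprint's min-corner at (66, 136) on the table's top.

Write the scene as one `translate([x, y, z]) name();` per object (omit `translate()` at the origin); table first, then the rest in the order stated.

table();
translate([66, 136, 707]) chair();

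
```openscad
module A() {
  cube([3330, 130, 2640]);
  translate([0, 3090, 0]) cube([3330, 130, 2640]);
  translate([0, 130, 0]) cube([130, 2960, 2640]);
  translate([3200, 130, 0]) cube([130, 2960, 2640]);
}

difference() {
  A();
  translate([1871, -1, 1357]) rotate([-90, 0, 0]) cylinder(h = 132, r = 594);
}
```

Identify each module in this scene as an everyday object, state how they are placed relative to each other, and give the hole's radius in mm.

A is a house frame. The house frame has a circular hole through its front wall. The hole's radius is 594 mm.

The subtracted cylinder has r = 594 mm.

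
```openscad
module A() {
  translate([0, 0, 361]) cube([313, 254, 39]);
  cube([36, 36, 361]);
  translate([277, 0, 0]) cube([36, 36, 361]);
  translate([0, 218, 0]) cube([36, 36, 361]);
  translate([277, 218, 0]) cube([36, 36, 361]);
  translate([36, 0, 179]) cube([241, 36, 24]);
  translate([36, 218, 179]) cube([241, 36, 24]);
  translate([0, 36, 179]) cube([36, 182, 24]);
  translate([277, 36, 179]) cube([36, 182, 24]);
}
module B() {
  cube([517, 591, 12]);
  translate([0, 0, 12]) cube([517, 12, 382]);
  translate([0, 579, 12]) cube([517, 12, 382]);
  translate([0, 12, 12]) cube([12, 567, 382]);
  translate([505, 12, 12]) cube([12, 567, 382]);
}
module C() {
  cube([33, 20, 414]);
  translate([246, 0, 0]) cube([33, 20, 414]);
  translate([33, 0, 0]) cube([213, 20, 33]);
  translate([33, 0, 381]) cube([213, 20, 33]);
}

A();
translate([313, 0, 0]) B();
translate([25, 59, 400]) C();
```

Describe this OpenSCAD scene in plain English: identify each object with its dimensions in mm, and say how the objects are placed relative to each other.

A is a simple wooden stool: a rectangular seat 313 mm (x) by 254 mm (y), 39 mm thick, top face at z = 400 mm, on four square legs, each 36×36 mm in cross-section. The legs rest on z = 0, each flush with a corner of the seat. Four stretchers, 36 mm wide and 24 mm tall, connect adjacent legs with their undersides at z = 179 mm, each running between the inner faces of the legs it joins and aligned with the legs' outer faces on the other axis.

B is an open-topped rectangular box: outside dimensions 517×591×394 mm, with a uniform wall and base thickness of 12 mm. The base is a full 517×591 slab on the floor; four walls sit on top of the base. The front and back walls (the −y and +y sides) span the full width; the two side walls fit between them.

C is a picture frame with a 213×348 mm rectangular opening (x by z) and a uniform 33 mm border on every side. Frame depth is 20 mm along y. It is built from two vertical stiles running the full outside height and two horizontal rails spanning the gap between the stiles.

The open box is against the stool's +x side, with their −y faces flush. The picture frame is on top of the stool.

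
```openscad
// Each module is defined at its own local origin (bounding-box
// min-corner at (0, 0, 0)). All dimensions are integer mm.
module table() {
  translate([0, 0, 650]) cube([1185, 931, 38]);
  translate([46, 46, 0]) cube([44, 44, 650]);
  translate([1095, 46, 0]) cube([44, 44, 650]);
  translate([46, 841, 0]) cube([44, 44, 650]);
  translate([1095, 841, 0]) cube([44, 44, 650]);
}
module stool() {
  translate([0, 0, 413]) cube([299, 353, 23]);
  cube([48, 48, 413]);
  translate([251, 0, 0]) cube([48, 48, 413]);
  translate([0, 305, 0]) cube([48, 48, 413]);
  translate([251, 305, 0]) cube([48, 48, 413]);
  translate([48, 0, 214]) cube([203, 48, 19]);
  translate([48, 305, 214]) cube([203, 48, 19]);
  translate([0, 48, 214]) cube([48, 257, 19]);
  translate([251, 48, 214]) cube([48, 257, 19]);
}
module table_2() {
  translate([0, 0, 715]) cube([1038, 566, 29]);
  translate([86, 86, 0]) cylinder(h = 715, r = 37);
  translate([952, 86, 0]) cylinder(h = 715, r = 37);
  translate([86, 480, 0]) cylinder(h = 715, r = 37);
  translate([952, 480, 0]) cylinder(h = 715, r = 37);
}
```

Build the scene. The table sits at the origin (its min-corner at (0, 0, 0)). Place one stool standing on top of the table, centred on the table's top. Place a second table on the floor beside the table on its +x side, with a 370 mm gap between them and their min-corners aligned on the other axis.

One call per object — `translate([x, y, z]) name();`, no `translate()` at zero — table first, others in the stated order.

table();
translate([443, 289, 688]) stool();
translate([1555, 0, 0]) table_2();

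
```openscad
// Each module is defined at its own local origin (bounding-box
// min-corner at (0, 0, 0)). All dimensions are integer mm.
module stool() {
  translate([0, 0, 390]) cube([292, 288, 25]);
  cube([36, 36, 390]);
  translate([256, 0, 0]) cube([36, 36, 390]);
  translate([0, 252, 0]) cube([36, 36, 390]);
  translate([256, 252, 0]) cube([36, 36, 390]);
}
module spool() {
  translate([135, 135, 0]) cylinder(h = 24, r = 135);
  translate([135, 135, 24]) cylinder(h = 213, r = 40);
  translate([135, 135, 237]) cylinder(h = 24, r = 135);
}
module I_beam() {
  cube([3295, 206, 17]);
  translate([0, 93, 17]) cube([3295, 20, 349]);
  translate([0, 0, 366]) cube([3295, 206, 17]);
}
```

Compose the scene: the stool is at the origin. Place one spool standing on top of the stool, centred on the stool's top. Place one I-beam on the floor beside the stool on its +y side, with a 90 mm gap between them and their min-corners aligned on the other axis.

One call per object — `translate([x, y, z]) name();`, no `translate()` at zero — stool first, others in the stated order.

stool();
translate([11, 9, 415]) spool();
translate([0, 378, 0]) I_beam();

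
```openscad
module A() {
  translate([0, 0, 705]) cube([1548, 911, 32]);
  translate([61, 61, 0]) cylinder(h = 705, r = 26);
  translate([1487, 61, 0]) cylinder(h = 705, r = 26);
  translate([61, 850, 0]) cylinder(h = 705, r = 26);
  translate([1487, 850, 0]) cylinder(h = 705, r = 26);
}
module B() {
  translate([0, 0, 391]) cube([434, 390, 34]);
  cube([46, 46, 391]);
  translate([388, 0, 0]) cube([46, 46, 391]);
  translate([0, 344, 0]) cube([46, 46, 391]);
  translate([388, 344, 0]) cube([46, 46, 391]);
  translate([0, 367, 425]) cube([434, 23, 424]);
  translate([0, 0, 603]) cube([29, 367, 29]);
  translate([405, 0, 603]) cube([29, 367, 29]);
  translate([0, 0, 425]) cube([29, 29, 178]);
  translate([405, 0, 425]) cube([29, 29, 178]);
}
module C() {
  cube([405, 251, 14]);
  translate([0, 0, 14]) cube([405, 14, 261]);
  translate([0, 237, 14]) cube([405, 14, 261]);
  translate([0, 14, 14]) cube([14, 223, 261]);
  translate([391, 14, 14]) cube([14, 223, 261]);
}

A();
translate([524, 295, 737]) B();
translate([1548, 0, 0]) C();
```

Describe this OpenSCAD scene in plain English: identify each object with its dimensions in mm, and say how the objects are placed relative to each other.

A is a rectangular dining table. The top is 1548×911×32 mm with its upper surface at z = 737 mm. It stands on four round legs of 52 mm diameter, each leg's bounding box inset 35 mm from the nearest pair of top edges, running from the floor to the underside of the top.

B is a chair: 434×390 mm seat, 34 mm thick, top at z = 425 mm, on four 46 mm square corner legs flush with the seat edges. A 23 mm thick backrest slab spans the full seat width, extending 424 mm above the seat top, its back face flush with the seat's +y edge. Two armrests of 29×29 mm section run along each side from the seat's front edge to the front of the backrest, top faces 207 mm above the seat top and outer faces flush with the seat's x-edges; a 29×29 mm post under the front of each armrest stands on the seat at the front corner.

C is an open-topped rectangular box: outside dimensions 405×251×275 mm, with a uniform wall and base thickness of 14 mm. The base is a full 405×251 slab on the floor; four walls sit on top of the base. The front and back walls (the −y and +y sides) span the full width; the two side walls fit between them.

The chair is on top of the table. The open box is against the table's +x side, with their −y faces flush.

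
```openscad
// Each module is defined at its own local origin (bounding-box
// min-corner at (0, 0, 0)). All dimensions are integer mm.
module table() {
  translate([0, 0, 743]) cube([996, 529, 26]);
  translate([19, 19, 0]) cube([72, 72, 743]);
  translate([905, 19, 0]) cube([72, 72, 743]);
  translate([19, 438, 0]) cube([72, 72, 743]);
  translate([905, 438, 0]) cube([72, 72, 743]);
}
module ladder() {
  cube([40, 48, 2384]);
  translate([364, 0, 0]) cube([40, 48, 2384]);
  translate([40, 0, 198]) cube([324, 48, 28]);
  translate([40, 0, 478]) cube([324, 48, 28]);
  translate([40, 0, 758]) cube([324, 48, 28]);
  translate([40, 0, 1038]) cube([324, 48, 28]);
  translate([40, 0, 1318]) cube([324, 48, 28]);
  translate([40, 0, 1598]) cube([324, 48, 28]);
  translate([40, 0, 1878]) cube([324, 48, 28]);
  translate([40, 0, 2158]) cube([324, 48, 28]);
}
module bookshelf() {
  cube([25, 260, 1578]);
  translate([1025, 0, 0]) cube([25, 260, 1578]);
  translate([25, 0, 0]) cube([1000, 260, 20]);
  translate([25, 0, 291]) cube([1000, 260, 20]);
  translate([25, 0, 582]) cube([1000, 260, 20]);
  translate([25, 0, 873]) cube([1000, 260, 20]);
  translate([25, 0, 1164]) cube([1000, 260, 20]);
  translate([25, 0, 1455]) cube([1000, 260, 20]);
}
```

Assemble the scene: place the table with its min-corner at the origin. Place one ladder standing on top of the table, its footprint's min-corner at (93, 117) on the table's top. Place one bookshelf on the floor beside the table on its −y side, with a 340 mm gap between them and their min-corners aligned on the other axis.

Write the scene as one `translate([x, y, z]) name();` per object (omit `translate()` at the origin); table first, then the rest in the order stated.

table();
translate([93, 117, 769]) ladder();
translate([0, -600, 0]) bookshelf();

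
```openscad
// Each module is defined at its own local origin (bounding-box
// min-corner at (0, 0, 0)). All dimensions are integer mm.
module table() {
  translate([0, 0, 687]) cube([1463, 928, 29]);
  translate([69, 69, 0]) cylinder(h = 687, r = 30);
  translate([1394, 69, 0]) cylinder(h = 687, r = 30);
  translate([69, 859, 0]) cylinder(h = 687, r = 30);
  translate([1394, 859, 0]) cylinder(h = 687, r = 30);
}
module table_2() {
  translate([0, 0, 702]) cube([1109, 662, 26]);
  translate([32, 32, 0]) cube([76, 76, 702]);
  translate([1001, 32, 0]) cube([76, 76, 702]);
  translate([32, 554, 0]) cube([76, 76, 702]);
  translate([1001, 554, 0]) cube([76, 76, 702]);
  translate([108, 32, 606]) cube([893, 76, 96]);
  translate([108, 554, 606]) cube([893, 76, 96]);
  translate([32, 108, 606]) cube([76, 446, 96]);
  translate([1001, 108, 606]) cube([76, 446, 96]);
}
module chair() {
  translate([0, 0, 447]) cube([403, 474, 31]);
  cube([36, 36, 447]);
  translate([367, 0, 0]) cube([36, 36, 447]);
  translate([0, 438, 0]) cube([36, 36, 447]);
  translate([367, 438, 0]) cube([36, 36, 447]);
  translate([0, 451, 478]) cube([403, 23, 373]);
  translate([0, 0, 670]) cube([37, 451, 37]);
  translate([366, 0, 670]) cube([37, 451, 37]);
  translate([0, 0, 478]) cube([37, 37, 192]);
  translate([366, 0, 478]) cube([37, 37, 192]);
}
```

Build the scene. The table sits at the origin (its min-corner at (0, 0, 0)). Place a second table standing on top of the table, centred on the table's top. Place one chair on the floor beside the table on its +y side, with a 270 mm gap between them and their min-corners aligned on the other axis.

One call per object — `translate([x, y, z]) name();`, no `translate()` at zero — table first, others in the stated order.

table();
translate([177, 133, 716]) table_2();
translate([0, 1198, 0]) chair();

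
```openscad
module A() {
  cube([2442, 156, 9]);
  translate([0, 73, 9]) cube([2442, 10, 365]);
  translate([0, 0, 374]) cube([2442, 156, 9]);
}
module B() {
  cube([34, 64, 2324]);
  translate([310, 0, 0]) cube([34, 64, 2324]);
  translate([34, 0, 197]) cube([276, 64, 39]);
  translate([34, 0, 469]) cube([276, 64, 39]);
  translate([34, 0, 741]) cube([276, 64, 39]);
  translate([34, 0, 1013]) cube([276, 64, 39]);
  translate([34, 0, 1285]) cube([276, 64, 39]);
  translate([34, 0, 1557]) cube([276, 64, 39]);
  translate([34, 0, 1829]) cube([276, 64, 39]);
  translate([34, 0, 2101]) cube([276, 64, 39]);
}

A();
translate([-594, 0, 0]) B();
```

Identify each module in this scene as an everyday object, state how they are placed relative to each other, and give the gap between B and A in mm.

The ladder's nearest face is 250 mm from the I-beam's −x face.

A is an I-beam. B is a ladder. The ladder is on the floor beside the I-beam on its −x side. The gap between the ladder and the I-beam is 250 mm.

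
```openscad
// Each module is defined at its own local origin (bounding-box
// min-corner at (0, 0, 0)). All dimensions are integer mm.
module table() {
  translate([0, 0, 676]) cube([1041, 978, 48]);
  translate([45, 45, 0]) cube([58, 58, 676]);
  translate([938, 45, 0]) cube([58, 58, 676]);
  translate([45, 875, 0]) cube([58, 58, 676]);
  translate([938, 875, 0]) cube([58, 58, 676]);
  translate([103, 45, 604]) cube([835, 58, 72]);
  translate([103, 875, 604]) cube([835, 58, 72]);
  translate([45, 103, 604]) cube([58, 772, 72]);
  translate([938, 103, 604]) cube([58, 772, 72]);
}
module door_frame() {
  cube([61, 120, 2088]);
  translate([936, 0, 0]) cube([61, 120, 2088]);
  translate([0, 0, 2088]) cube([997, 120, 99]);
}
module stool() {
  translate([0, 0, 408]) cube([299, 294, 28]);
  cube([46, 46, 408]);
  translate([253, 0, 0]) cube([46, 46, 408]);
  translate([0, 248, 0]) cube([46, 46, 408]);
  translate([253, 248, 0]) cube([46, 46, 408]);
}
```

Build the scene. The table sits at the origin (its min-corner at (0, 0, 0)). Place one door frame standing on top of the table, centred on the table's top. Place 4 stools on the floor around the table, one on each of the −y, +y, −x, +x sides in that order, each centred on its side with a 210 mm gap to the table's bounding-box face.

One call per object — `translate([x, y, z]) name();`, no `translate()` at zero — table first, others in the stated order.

table();
translate([22, 429, 724]) door_frame();
translate([371, -504, 0]) stool();
translate([371, 1188, 0]) stool();
translate([-509, 342, 0]) stool();
translate([1251, 342, 0]) stool();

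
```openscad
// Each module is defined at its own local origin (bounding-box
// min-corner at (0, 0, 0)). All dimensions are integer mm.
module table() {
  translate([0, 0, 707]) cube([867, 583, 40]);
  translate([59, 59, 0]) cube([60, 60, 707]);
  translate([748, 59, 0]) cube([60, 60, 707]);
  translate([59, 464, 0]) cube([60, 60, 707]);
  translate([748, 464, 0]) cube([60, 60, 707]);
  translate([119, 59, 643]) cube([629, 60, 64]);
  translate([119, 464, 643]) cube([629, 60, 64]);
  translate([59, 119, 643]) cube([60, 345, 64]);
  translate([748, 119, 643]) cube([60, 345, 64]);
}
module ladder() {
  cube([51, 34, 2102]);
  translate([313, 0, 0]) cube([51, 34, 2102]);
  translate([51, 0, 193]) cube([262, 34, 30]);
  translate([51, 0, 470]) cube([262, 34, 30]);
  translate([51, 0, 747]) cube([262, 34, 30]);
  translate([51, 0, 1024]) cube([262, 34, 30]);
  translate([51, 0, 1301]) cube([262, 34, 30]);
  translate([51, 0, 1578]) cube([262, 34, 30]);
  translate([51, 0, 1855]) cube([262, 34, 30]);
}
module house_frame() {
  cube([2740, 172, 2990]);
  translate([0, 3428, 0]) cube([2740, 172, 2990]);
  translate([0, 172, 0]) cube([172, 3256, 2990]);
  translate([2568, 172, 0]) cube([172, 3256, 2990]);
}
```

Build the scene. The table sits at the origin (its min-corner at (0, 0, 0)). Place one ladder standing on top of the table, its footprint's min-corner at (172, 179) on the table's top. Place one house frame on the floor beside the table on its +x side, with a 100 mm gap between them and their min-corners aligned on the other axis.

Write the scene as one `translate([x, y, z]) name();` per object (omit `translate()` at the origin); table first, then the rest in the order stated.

table();
translate([172, 179, 747]) ladder();
translate([967, 0, 0]) house_frame();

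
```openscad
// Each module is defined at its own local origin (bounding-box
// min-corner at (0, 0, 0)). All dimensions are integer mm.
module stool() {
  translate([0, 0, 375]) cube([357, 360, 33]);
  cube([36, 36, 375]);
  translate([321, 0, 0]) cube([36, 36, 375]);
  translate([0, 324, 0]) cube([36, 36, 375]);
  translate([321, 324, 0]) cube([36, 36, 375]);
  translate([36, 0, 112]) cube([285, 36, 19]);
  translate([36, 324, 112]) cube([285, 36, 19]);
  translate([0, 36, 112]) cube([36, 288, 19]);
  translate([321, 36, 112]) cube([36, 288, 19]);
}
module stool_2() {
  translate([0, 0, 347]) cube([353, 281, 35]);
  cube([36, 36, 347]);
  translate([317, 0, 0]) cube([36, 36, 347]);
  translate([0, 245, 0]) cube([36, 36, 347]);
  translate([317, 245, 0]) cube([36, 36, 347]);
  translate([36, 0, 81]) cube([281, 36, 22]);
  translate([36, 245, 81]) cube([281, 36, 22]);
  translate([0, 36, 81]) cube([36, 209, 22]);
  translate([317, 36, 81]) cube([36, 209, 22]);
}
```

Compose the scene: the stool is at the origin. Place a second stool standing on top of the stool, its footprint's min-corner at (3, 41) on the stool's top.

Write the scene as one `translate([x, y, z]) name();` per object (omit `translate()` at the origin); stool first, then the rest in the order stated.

stool();
translate([3, 41, 408]) stool_2();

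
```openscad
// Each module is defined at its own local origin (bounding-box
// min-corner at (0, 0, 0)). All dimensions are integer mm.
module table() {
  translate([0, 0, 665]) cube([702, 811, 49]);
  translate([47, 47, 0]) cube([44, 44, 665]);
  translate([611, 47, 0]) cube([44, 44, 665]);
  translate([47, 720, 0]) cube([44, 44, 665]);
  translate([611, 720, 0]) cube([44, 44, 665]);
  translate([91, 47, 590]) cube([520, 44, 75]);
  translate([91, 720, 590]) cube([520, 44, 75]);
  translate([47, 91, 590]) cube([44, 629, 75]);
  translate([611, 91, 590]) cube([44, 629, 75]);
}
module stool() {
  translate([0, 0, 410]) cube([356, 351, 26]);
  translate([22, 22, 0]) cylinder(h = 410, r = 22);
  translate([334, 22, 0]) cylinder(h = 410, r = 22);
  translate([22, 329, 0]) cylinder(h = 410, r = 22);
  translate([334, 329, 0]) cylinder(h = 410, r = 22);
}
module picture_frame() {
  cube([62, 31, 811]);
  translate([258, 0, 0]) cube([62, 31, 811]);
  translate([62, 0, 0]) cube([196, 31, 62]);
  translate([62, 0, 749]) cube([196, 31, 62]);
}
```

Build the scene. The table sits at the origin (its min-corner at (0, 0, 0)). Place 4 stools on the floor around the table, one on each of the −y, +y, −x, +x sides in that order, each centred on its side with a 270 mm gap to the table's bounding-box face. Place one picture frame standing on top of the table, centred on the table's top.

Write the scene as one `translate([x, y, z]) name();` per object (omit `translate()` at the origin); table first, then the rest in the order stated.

table();
translate([173, -621, 0]) stool();
translate([173, 1081, 0]) stool();
translate([-626, 230, 0]) stool();
translate([972, 230, 0]) stool();
translate([191, 390, 714]) picture_frame();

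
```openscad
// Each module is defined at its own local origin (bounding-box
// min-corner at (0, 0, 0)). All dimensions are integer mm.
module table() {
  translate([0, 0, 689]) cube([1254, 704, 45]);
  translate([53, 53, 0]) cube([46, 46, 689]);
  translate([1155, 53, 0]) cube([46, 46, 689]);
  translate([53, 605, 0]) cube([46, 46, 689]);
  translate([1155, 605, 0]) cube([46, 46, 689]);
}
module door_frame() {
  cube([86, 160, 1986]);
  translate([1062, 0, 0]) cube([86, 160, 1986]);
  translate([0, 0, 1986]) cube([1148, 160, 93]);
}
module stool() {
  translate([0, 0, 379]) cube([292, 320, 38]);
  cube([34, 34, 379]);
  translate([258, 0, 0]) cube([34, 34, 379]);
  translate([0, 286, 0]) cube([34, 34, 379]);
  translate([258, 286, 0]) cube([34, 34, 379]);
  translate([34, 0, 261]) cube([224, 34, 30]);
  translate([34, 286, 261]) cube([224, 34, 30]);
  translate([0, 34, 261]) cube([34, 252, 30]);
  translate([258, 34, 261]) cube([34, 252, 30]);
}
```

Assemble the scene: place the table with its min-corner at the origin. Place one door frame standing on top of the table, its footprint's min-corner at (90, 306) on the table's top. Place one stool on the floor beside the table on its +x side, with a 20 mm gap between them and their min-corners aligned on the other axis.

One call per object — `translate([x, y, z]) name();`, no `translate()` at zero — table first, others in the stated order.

table();
translate([90, 306, 734]) door_frame();
translate([1274, 0, 0]) stool();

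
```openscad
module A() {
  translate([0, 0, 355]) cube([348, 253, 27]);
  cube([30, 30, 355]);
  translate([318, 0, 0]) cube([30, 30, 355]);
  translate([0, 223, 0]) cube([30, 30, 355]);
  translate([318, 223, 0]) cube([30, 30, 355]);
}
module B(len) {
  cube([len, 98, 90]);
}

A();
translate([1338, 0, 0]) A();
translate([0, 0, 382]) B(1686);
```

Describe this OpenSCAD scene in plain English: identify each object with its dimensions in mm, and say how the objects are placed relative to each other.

A is a four-legged stool. The seat is a 348×253×27 mm slab whose top surface is at z = 382 mm; four square legs, each 30×30 mm in cross-section, run from the floor (z = 0) to the underside of the seat, each flush with a corner of the seat.

B is a rectangular beam 1686 mm long (x), 98 mm deep (y), 90 mm thick (z).

The beam spans the tops of two stools placed 990 mm apart, resting at z = 382 mm.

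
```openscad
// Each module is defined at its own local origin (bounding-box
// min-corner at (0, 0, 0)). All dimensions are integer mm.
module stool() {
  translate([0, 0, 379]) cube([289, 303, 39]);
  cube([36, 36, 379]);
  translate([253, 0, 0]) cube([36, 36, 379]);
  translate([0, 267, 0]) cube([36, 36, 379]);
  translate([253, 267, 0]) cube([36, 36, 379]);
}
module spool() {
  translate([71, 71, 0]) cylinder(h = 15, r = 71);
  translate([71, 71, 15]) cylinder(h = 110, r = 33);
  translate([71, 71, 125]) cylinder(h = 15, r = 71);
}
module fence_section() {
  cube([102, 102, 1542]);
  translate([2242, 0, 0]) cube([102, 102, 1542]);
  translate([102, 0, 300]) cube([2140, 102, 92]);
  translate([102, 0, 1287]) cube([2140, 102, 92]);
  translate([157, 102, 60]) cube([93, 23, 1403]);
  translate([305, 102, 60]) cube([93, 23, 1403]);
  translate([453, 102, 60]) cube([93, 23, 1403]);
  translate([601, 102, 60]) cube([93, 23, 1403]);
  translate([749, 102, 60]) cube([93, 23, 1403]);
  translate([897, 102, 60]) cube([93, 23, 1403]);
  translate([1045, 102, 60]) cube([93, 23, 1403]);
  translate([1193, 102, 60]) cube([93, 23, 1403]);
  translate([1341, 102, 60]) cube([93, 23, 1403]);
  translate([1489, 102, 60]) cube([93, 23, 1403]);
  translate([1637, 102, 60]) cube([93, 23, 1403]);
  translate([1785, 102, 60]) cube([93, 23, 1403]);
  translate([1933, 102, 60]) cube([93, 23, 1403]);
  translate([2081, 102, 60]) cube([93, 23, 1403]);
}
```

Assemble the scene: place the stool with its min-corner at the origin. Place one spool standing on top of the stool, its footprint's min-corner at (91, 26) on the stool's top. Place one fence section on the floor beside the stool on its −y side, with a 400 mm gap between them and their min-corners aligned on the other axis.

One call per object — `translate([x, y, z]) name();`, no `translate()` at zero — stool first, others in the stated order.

stool();
translate([91, 26, 418]) spool();
translate([0, -525, 0]) fence_section();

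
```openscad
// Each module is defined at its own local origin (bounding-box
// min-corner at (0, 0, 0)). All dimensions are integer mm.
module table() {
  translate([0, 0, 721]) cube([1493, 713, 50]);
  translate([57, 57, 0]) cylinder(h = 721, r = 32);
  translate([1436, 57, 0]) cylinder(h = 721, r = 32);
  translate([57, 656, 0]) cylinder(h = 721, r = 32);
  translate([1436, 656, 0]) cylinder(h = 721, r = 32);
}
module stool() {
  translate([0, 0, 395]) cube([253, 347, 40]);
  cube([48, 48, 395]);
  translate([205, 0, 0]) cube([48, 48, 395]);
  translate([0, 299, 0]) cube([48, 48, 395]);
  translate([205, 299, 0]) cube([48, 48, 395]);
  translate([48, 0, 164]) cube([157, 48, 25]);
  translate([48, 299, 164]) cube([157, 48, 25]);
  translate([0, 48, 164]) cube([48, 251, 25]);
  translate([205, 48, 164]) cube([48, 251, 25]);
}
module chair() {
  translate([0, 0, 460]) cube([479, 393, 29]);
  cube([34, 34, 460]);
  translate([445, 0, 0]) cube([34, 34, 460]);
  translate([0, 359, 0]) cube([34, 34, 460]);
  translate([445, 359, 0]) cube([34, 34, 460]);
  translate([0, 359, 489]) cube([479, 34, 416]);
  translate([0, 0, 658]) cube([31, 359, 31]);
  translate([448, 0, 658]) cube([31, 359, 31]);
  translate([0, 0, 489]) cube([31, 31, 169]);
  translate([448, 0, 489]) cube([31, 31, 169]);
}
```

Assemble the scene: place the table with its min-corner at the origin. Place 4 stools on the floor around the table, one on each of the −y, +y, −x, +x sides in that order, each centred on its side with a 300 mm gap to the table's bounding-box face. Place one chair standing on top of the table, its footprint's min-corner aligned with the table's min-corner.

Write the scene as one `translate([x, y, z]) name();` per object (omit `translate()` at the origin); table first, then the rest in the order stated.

table();
translate([620, -647, 0]) stool();
translate([620, 1013, 0]) stool();
translate([-553, 183, 0]) stool();
translate([1793, 183, 0]) stool();
translate([0, 0, 771]) chair();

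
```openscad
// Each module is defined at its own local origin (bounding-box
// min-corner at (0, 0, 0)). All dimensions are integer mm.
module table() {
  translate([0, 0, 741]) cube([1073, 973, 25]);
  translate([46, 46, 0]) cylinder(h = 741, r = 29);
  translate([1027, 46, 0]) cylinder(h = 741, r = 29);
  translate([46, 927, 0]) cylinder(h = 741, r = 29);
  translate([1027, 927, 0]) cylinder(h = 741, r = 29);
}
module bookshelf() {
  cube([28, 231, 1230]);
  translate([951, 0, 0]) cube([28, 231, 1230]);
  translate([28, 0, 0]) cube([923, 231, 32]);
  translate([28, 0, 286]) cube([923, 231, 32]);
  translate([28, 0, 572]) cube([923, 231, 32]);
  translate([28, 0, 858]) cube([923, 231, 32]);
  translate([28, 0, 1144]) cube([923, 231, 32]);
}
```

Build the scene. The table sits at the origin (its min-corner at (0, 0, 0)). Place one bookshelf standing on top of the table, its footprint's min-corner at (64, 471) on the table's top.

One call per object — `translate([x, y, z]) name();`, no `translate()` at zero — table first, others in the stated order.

table();
translate([64, 471, 766]) bookshelf();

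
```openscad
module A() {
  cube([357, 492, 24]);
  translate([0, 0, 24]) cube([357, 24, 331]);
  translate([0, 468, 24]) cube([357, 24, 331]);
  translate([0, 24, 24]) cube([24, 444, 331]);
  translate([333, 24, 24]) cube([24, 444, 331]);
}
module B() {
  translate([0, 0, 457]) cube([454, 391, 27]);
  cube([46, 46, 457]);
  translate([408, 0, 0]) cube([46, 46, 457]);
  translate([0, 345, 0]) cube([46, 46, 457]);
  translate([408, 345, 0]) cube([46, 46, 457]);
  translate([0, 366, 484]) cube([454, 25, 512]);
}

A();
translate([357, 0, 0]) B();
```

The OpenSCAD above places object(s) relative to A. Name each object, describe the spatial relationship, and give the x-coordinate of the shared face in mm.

The open box's +x face and the chair's −x face are both at x = 357 mm.

A is an open box. B is a chair. The chair is against the open box's +x side, with their −y faces flush. The x-coordinate of the shared face is 357 mm.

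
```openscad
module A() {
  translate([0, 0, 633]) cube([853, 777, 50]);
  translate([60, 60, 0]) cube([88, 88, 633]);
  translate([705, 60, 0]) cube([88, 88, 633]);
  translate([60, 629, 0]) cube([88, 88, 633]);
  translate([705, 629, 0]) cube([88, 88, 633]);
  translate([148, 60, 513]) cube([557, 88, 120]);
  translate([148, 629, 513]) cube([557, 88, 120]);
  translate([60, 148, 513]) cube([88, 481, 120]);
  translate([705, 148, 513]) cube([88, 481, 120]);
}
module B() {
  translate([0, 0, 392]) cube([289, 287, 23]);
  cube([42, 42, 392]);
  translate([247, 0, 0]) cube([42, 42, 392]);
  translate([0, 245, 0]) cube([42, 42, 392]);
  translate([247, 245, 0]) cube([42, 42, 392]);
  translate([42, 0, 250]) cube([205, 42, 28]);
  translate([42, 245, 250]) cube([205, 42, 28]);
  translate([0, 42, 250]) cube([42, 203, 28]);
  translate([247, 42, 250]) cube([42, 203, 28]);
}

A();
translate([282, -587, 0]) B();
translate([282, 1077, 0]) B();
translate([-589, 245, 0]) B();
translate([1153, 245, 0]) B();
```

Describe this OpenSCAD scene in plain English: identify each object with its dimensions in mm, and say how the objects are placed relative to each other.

A is a rectangular dining table. The top is 853×777×50 mm with its upper surface at z = 683 mm. It stands on four 88×88 mm square legs, each inset 60 mm from the nearest pair of top edges, running from the floor to the underside of the top. Four apron rails, 88 mm thick and 120 mm tall, run between adjacent legs with their top edges flush with the underside of the top and their outer faces flush with the legs' outer faces.

B is a four-legged stool. The seat is 289×287 mm, 23 mm thick, top at z = 415 mm. It stands on four square legs, each 42×42 mm in cross-section, from z = 0 to the seat underside, each flush with a corner of the seat. Four stretchers, 42 mm wide and 28 mm tall, connect adjacent legs with their undersides at z = 250 mm, each running between the inner faces of the legs it joins and aligned with the legs' outer faces on the other axis.

Four stools sit around the table at the −y, +y, −x, +x sides.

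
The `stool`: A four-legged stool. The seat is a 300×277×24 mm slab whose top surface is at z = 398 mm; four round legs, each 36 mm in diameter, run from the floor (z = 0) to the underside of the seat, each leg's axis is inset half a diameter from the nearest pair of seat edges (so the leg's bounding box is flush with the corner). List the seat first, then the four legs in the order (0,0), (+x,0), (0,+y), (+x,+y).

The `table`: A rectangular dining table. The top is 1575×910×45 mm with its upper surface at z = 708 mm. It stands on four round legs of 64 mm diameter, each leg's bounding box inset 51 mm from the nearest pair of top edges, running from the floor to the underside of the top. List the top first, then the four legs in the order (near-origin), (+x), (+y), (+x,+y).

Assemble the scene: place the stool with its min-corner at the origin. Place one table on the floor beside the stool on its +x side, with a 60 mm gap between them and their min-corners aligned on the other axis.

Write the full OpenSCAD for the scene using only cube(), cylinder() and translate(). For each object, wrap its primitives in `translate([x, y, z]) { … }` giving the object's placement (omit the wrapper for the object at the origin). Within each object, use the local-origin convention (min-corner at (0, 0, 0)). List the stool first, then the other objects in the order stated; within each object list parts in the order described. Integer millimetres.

translate([0, 0, 374]) cube([300, 277, 24]);
translate([18, 18, 0]) cylinder(h = 374, r = 18);
translate([282, 18, 0]) cylinder(h = 374, r = 18);
translate([18, 259, 0]) cylinder(h = 374, r = 18);
translate([282, 259, 0]) cylinder(h = 374, r = 18);
translate([360, 0, 0]) {
  translate([0, 0, 663]) cube([1575, 910, 45]);
  translate([83, 83, 0]) cylinder(h = 663, r = 32);
  translate([1492, 83, 0]) cylinder(h = 663, r = 32);
  translate([83, 827, 0]) cylinder(h = 663, r = 32);
  translate([1492, 827, 0]) cylinder(h = 663, r = 32);
}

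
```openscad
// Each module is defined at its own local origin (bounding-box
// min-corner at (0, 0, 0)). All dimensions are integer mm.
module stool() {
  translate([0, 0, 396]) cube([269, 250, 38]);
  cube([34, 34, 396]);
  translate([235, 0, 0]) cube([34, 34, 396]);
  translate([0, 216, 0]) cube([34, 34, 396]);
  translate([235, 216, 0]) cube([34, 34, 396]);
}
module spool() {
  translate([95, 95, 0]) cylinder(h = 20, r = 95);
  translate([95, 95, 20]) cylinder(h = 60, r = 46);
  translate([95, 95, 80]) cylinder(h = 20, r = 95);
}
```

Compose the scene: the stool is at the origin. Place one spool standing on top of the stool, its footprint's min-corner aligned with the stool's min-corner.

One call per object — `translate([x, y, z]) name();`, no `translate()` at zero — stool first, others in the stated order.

stool();
translate([0, 0, 434]) spool();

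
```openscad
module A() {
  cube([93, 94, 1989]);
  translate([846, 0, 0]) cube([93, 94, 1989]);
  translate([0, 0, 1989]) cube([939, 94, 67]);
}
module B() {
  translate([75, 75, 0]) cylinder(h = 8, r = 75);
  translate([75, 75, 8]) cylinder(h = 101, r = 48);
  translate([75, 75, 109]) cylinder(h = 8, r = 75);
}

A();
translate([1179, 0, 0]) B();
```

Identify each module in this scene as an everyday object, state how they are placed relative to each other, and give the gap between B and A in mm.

The spool's nearest face is 240 mm from the door frame's +x face.

A is a door frame. B is a spool. The spool is on the floor beside the door frame on its +x side. The gap between the spool and the door frame is 240 mm.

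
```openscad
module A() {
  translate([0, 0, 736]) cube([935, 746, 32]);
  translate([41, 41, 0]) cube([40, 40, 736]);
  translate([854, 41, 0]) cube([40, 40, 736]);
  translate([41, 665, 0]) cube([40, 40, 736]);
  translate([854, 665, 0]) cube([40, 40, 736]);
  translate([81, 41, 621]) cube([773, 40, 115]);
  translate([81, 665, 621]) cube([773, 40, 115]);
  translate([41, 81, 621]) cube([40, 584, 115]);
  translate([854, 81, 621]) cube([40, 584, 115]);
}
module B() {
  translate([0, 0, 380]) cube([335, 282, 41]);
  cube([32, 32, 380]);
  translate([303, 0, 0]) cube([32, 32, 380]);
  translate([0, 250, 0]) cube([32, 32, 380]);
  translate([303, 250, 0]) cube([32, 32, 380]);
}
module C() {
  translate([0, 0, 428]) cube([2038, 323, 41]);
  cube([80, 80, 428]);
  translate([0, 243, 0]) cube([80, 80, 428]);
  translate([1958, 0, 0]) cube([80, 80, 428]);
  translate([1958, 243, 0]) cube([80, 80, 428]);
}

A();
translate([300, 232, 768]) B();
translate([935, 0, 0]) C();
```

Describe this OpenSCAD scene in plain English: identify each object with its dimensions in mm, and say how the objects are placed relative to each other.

A is a table with a 935×746 mm rectangular top, 32 mm thick, top surface at z = 768 mm, supported by four 40×40 mm square legs, each inset 41 mm from the nearest pair of top edges, running from the floor. Four apron rails, 40 mm thick and 115 mm tall, run between adjacent legs with their top edges flush with the underside of the top and their outer faces flush with the legs' outer faces.

B is a simple wooden stool: a rectangular seat 335 mm (x) by 282 mm (y), 41 mm thick, top face at z = 421 mm, on four square legs, each 32×32 mm in cross-section. The legs rest on z = 0, each flush with a corner of the seat.

C is a long wooden bench with a 2038 mm (x) × 323 mm (y) seat, 41 mm thick, its top surface 469 mm above the floor. Four 80 mm square legs at the seat corners, flush with the edges, run from z = 0 to the seat underside.

The stool is on top of the table, centred. The bench is against the table's +x side, with their −y faces flush.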